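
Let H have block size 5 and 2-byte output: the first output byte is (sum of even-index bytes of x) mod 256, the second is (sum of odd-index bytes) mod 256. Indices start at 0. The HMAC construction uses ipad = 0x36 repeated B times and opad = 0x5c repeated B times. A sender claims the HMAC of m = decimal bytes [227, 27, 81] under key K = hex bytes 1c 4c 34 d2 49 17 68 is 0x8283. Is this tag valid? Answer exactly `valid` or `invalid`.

Key hex bytes 1c 4c 34 d2 49 17 68 is 7 bytes > B = 5, so hash it first: H(key) = 01 35, then zero-pad to 5 bytes: K' = 01 35 00 00 00.
K' ⊕ ipad = 37 03 36 36 36; K' ⊕ opad = 5d 69 5c 5c 5c.
Inner hash: even-index sum = 190 mod 256 = 190; odd-index sum = 365 mod 256 = 109 → be 6d.
Outer hash (recomputed tag): even-index sum = 386 mod 256 = 130; odd-index sum = 387 mod 256 = 131 → 82 83.
Recomputed tag = 8283; claimed = 8283 → match.

valid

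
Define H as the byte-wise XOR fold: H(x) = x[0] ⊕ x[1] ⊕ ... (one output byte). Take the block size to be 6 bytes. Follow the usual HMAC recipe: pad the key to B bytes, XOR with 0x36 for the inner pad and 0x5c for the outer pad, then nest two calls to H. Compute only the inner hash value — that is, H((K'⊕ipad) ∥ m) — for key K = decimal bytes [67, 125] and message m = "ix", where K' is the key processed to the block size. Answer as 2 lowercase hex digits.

2f

Key decimal bytes [67, 125] = 43 7d is 2 bytes ≤ B = 6; zero-pad to 6 bytes: K' = 43 7d 00 00 00 00.
K' ⊕ ipad = 75 4b 36 36 36 36.
Inner input = 75 4b 36 36 36 36 ∥ 69 78.
Inner hash: XOR 75⊕4b⊕36⊕36⊕36⊕36⊕69⊕78 = 2f.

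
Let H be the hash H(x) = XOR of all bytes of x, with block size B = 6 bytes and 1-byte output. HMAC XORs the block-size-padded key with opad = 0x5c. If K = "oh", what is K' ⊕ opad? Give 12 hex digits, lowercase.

Key "oh" = 6f 68 is 2 bytes ≤ B = 6; zero-pad to 6 bytes: K' = 6f 68 00 00 00 00.
XOR each byte with 0x5c: 6f⊕5c=33, 68⊕5c=34, 00⊕5c=5c, 00⊕5c=5c, 00⊕5c=5c, 00⊕5c=5c.

33345c5c5c5c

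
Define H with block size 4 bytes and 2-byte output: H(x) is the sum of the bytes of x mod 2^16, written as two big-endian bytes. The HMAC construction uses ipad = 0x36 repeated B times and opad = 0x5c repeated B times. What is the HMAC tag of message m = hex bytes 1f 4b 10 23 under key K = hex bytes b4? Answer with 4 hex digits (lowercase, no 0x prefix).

02be

Key hex bytes b4 is 1 byte ≤ B = 4; zero-pad to 4 bytes: K' = b4 00 00 00.
K' ⊕ ipad = 82 36 36 36.  K' ⊕ opad = e8 5c 5c 5c.
Inner input = (K'⊕ipad) ∥ m = 82 36 36 36 ∥ 1f 4b 10 23.
Inner hash: sum = 130+54+54+54+31+75+16+35 = 449 → 01 c1.
Outer input = (K'⊕opad) ∥ inner = e8 5c 5c 5c ∥ 01 c1.
Outer hash (tag): sum = 232+92+92+92+1+193 = 702 → 02 be.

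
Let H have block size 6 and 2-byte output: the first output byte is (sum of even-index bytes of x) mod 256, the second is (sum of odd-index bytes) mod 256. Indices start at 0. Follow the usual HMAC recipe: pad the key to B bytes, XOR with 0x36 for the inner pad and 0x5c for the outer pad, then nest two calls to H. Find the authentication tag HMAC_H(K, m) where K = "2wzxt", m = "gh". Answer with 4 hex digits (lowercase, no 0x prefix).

b5d8

Key "2wzxt" = 32 77 7a 78 74 is 5 bytes ≤ B = 6; zero-pad to 6 bytes: K' = 32 77 7a 78 74 00.
K' ⊕ ipad = 04 41 4c 4e 42 36.  K' ⊕ opad = 6e 2b 26 24 28 5c.
Inner input = (K'⊕ipad) ∥ m = 04 41 4c 4e 42 36 ∥ 67 68.
Inner hash: even-index sum = 249 mod 256 = 249; odd-index sum = 301 mod 256 = 45 → f9 2d.
Outer input = (K'⊕opad) ∥ inner = 6e 2b 26 24 28 5c ∥ f9 2d.
Outer hash (tag): even-index sum = 437 mod 256 = 181; odd-index sum = 216 mod 256 = 216 → b5 d8.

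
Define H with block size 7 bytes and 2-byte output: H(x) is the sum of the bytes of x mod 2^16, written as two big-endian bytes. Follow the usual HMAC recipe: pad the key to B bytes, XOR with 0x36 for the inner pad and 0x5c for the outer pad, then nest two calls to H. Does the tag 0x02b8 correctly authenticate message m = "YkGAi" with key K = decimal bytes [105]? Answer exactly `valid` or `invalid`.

valid

Key decimal bytes [105] = 69 is 1 byte ≤ B = 7; zero-pad to 7 bytes: K' = 69 00 00 00 00 00 00.
K' ⊕ ipad = 5f 36 36 36 36 36 36; K' ⊕ opad = 35 5c 5c 5c 5c 5c 5c.
Inner hash: sum = 95+54+54+54+54+54+54+89+107+71+65+105 = 856 → 03 58.
Outer hash (recomputed tag): sum = 53+92+92+92+92+92+92+3+88 = 696 → 02 b8.
Recomputed tag = 02b8; claimed = 02b8 → match.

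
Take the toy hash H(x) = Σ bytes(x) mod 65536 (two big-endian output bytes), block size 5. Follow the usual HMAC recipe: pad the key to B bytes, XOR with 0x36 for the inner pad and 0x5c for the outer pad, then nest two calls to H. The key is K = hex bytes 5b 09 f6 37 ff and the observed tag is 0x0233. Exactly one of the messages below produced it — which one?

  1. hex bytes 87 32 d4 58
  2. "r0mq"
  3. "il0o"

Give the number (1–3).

1

Key hex bytes 5b 09 f6 37 ff is exactly B = 5 bytes: K' = 5b 09 f6 37 ff.
K' ⊕ ipad = 6d 3f c0 01 c9; K' ⊕ opad = 07 55 aa 6b a3.
m1: inner = H(6d 3f c0 01 c9 87 32 d4 58) = 04 1b; tag = H(07 55 aa 6b a3 04 1b) = 0233 ← matches
m2: inner = H(6d 3f c0 01 c9 72 30 6d 71) = 03 b6; tag = H(07 55 aa 6b a3 03 b6) = 02cd
m3: inner = H(6d 3f c0 01 c9 69 6c 30 6f) = 03 aa; tag = H(07 55 aa 6b a3 03 aa) = 02c1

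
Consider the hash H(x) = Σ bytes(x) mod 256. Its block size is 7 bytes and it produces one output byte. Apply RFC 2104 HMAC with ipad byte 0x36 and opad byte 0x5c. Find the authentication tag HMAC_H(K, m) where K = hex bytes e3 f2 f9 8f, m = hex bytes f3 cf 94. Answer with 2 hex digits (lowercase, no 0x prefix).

12

Key hex bytes e3 f2 f9 8f is 4 bytes ≤ B = 7; zero-pad to 7 bytes: K' = e3 f2 f9 8f 00 00 00.
K' ⊕ ipad = d5 c4 cf b9 36 36 36.  K' ⊕ opad = bf ae a5 d3 5c 5c 5c.
Inner input = (K'⊕ipad) ∥ m = d5 c4 cf b9 36 36 36 ∥ f3 cf 94.
Inner hash: sum = 213+196+207+185+54+54+54+243+207+148 = 1561; mod 256 = 25 → 19.
Outer input = (K'⊕opad) ∥ inner = bf ae a5 d3 5c 5c 5c ∥ 19.
Outer hash (tag): sum = 191+174+165+211+92+92+92+25 = 1042; mod 256 = 18 → 12.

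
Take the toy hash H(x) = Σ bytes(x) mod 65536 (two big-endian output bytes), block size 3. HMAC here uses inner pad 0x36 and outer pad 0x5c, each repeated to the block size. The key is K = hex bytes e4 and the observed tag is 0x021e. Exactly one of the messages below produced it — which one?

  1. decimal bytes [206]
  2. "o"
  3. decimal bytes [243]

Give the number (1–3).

2

Key hex bytes e4 is 1 byte ≤ B = 3; zero-pad to 3 bytes: K' = e4 00 00.
K' ⊕ ipad = d2 36 36; K' ⊕ opad = b8 5c 5c.
m1: inner = H(d2 36 36 ce) = 02 0c; tag = H(b8 5c 5c 02 0c) = 017e
m2: inner = H(d2 36 36 6f) = 01 ad; tag = H(b8 5c 5c 01 ad) = 021e ← matches
m3: inner = H(d2 36 36 f3) = 02 31; tag = H(b8 5c 5c 02 31) = 01a3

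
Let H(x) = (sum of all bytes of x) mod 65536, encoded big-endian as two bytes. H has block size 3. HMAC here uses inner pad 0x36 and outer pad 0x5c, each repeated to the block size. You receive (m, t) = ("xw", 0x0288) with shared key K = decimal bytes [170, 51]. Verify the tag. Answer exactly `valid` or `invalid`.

Key decimal bytes [170, 51] = aa 33 is 2 bytes ≤ B = 3; zero-pad to 3 bytes: K' = aa 33 00.
K' ⊕ ipad = 9c 05 36; K' ⊕ opad = f6 6f 5c.
Inner hash: sum = 156+5+54+120+119 = 454 → 01 c6.
Outer hash (recomputed tag): sum = 246+111+92+1+198 = 648 → 02 88.
Recomputed tag = 0288; claimed = 0288 → match.

valid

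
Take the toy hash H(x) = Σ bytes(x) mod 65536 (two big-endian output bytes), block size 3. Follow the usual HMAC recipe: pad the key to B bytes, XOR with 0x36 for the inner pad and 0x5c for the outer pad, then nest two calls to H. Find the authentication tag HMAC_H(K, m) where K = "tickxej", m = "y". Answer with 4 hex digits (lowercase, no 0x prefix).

0210

Key "tickxej" = 74 69 63 6b 78 65 6a is 7 bytes > B = 3, so hash it first: H(key) = 02 f2, then zero-pad to 3 bytes: K' = 02 f2 00.
K' ⊕ ipad = 34 c4 36.  K' ⊕ opad = 5e ae 5c.
Inner input = (K'⊕ipad) ∥ m = 34 c4 36 ∥ 79.
Inner hash: sum = 52+196+54+121 = 423 → 01 a7.
Outer input = (K'⊕opad) ∥ inner = 5e ae 5c ∥ 01 a7.
Outer hash (tag): sum = 94+174+92+1+167 = 528 → 02 10.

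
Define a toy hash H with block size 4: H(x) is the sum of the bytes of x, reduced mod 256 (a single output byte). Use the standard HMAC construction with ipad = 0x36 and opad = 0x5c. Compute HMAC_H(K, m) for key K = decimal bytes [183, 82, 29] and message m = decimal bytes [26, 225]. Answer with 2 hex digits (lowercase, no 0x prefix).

Key decimal bytes [183, 82, 29] = b7 52 1d is 3 bytes ≤ B = 4; zero-pad to 4 bytes: K' = b7 52 1d 00.
K' ⊕ ipad = 81 64 2b 36.  K' ⊕ opad = eb 0e 41 5c.
Inner input = (K'⊕ipad) ∥ m = 81 64 2b 36 ∥ 1a e1.
Inner hash: sum = 129+100+43+54+26+225 = 577; mod 256 = 65 → 41.
Outer input = (K'⊕opad) ∥ inner = eb 0e 41 5c ∥ 41.
Outer hash (tag): sum = 235+14+65+92+65 = 471; mod 256 = 215 → d7.

d7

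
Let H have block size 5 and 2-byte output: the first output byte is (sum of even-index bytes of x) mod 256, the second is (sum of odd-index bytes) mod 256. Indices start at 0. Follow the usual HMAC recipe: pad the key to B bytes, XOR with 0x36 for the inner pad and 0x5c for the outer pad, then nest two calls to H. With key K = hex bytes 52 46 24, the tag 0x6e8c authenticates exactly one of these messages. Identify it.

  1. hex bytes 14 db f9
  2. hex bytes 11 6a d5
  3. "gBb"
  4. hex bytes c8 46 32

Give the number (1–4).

Key hex bytes 52 46 24 is 3 bytes ≤ B = 5; zero-pad to 5 bytes: K' = 52 46 24 00 00.
K' ⊕ ipad = 64 70 12 36 36; K' ⊕ opad = 0e 1a 78 5c 5c.
m1: inner = H(64 70 12 36 36 14 db f9) = 87 b3; tag = H(0e 1a 78 5c 5c 87 b3) = 95fd
m2: inner = H(64 70 12 36 36 11 6a d5) = 16 8c; tag = H(0e 1a 78 5c 5c 16 8c) = 6e8c ← matches
m3: inner = H(64 70 12 36 36 67 42 62) = ee 6f; tag = H(0e 1a 78 5c 5c ee 6f) = 5164
m4: inner = H(64 70 12 36 36 c8 46 32) = f2 a0; tag = H(0e 1a 78 5c 5c f2 a0) = 8268

2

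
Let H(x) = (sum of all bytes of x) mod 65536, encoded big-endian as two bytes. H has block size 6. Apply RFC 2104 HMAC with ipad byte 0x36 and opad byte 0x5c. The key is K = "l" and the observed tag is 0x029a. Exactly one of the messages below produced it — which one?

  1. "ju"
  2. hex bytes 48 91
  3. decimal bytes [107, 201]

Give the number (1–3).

3

Key "l" = 6c is 1 byte ≤ B = 6; zero-pad to 6 bytes: K' = 6c 00 00 00 00 00.
K' ⊕ ipad = 5a 36 36 36 36 36; K' ⊕ opad = 30 5c 5c 5c 5c 5c.
m1: inner = H(5a 36 36 36 36 36 6a 75) = 02 47; tag = H(30 5c 5c 5c 5c 5c 02 47) = 0245
m2: inner = H(5a 36 36 36 36 36 48 91) = 02 41; tag = H(30 5c 5c 5c 5c 5c 02 41) = 023f
m3: inner = H(5a 36 36 36 36 36 6b c9) = 02 9c; tag = H(30 5c 5c 5c 5c 5c 02 9c) = 029a ← matches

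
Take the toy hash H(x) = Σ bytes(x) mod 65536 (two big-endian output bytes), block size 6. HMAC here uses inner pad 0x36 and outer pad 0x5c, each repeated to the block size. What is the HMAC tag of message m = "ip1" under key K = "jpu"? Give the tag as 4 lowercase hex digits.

0232

Key "jpu" = 6a 70 75 is 3 bytes ≤ B = 6; zero-pad to 6 bytes: K' = 6a 70 75 00 00 00.
K' ⊕ ipad = 5c 46 43 36 36 36.  K' ⊕ opad = 36 2c 29 5c 5c 5c.
Inner input = (K'⊕ipad) ∥ m = 5c 46 43 36 36 36 ∥ 69 70 31.
Inner hash: sum = 92+70+67+54+54+54+105+112+49 = 657 → 02 91.
Outer input = (K'⊕opad) ∥ inner = 36 2c 29 5c 5c 5c ∥ 02 91.
Outer hash (tag): sum = 54+44+41+92+92+92+2+145 = 562 → 02 32.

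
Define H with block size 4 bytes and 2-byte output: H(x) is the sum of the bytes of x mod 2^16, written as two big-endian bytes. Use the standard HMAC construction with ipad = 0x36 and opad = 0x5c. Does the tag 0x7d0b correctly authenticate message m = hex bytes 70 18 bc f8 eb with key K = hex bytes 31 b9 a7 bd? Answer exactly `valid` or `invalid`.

Key hex bytes 31 b9 a7 bd is exactly B = 4 bytes: K' = 31 b9 a7 bd.
K' ⊕ ipad = 07 8f 91 8b; K' ⊕ opad = 6d e5 fb e1.
Inner hash: sum = 7+143+145+139+112+24+188+248+235 = 1241 → 04 d9.
Outer hash (recomputed tag): sum = 109+229+251+225+4+217 = 1035 → 04 0b.
Recomputed tag = 040b; claimed = 7d0b → mismatch.

invalid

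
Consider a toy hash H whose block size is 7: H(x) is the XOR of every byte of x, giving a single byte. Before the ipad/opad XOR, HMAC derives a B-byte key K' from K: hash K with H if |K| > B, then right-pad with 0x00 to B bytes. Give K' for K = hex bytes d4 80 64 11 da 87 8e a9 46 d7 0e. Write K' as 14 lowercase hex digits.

c4000000000000

|K| = 11 > B = 7, so first hash the key.
H(K): XOR d4⊕80⊕64⊕11⊕da⊕87⊕8e⊕a9⊕46⊕d7⊕0e = c4.
Zero-pad H(K) = c4 to 7 bytes: K' = c4 00 00 00 00 00 00.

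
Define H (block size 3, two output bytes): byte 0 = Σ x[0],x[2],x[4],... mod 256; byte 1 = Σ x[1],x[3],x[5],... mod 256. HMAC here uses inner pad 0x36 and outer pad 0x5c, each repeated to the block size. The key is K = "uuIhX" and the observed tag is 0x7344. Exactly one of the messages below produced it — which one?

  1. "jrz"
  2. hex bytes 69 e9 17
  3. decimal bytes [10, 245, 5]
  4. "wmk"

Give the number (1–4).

Key "uuIhX" = 75 75 49 68 58 is 5 bytes > B = 3, so hash it first: H(key) = 16 dd, then zero-pad to 3 bytes: K' = 16 dd 00.
K' ⊕ ipad = 20 eb 36; K' ⊕ opad = 4a 81 5c.
m1: inner = H(20 eb 36 6a 72 7a) = c8 cf; tag = H(4a 81 5c c8 cf) = 7549
m2: inner = H(20 eb 36 69 e9 17) = 3f 6b; tag = H(4a 81 5c 3f 6b) = 11c0
m3: inner = H(20 eb 36 0a f5 05) = 4b fa; tag = H(4a 81 5c 4b fa) = a0cc
m4: inner = H(20 eb 36 77 6d 6b) = c3 cd; tag = H(4a 81 5c c3 cd) = 7344 ← matches

4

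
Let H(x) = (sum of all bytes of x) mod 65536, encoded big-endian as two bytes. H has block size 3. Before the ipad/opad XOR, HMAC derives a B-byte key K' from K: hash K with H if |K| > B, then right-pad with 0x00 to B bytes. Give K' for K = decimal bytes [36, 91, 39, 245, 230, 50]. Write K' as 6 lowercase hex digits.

02b300

|K| = 6 > B = 3, so first hash the key.
H(K): sum = 36+91+39+245+230+50 = 691 → 02 b3.
Zero-pad H(K) = 02 b3 to 3 bytes: K' = 02 b3 00.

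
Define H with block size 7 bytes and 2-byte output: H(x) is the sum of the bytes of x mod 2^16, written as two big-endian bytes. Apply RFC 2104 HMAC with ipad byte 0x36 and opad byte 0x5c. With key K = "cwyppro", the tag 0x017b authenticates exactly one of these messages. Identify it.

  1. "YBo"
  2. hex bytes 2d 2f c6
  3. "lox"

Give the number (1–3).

Key "cwyppro" = 63 77 79 70 70 72 6f is exactly B = 7 bytes: K' = 63 77 79 70 70 72 6f.
K' ⊕ ipad = 55 41 4f 46 46 44 59; K' ⊕ opad = 3f 2b 25 2c 2c 2e 33.
m1: inner = H(55 41 4f 46 46 44 59 59 42 6f) = 03 18; tag = H(3f 2b 25 2c 2c 2e 33 03 18) = 0163
m2: inner = H(55 41 4f 46 46 44 59 2d 2f c6) = 03 30; tag = H(3f 2b 25 2c 2c 2e 33 03 30) = 017b ← matches
m3: inner = H(55 41 4f 46 46 44 59 6c 6f 78) = 03 61; tag = H(3f 2b 25 2c 2c 2e 33 03 61) = 01ac

2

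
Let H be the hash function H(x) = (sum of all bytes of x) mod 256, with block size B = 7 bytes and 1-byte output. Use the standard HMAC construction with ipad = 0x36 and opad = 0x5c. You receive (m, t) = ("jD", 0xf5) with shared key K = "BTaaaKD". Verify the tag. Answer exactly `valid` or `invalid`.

Key "BTaaaKD" = 42 54 61 61 61 4b 44 is exactly B = 7 bytes: K' = 42 54 61 61 61 4b 44.
K' ⊕ ipad = 74 62 57 57 57 7d 72; K' ⊕ opad = 1e 08 3d 3d 3d 17 18.
Inner hash: sum = 116+98+87+87+87+125+114+106+68 = 888; mod 256 = 120 → 78.
Outer hash (recomputed tag): sum = 30+8+61+61+61+23+24+120 = 388; mod 256 = 132 → 84.
Recomputed tag = 84; claimed = f5 → mismatch.

invalid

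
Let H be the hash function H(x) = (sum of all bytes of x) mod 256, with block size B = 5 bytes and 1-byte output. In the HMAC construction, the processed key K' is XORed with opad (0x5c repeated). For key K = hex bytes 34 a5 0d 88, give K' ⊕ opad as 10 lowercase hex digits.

68f951d45c

Key hex bytes 34 a5 0d 88 is 4 bytes ≤ B = 5; zero-pad to 5 bytes: K' = 34 a5 0d 88 00.
XOR each byte with 0x5c: 34⊕5c=68, a5⊕5c=f9, 0d⊕5c=51, 88⊕5c=d4, 00⊕5c=5c.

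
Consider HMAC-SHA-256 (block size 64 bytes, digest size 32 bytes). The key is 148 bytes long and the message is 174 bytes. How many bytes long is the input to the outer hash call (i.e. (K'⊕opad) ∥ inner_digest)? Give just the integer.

96

Key is 148 > 64 bytes, so it is hashed to 32 bytes then zero-padded to 64: |K'| = 64.
Outer input = (K'⊕opad) ∥ H(inner) → 64 + 32 = 96 bytes.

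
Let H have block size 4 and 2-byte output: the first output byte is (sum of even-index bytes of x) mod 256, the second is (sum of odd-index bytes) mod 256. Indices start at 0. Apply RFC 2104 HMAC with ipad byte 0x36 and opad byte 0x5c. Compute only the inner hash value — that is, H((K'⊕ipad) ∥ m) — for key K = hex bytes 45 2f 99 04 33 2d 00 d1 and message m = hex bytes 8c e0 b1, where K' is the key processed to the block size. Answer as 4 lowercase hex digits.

9a1d

Key hex bytes 45 2f 99 04 33 2d 00 d1 is 8 bytes > B = 4, so hash it first: H(key) = 11 31, then zero-pad to 4 bytes: K' = 11 31 00 00.
K' ⊕ ipad = 27 07 36 36.
Inner input = 27 07 36 36 ∥ 8c e0 b1.
Inner hash: even-index sum = 410 mod 256 = 154; odd-index sum = 285 mod 256 = 29 → 9a 1d.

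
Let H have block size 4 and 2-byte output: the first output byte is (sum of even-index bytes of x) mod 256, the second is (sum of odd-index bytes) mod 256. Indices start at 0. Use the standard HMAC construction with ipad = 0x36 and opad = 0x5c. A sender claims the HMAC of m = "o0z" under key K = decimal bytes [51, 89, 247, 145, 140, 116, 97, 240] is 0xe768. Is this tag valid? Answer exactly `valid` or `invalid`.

Key decimal bytes [51, 89, 247, 145, 140, 116, 97, 240] = 33 59 f7 91 8c 74 61 f0 is 8 bytes > B = 4, so hash it first: H(key) = 17 4e, then zero-pad to 4 bytes: K' = 17 4e 00 00.
K' ⊕ ipad = 21 78 36 36; K' ⊕ opad = 4b 12 5c 5c.
Inner hash: even-index sum = 320 mod 256 = 64; odd-index sum = 222 mod 256 = 222 → 40 de.
Outer hash (recomputed tag): even-index sum = 231 mod 256 = 231; odd-index sum = 332 mod 256 = 76 → e7 4c.
Recomputed tag = e74c; claimed = e768 → mismatch.

invalid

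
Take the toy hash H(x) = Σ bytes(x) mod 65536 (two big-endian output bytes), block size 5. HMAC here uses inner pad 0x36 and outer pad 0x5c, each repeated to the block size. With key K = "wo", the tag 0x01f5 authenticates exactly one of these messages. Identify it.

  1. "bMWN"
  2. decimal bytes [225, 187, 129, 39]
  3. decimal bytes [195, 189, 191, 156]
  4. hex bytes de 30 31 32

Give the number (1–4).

2

Key "wo" = 77 6f is 2 bytes ≤ B = 5; zero-pad to 5 bytes: K' = 77 6f 00 00 00.
K' ⊕ ipad = 41 59 36 36 36; K' ⊕ opad = 2b 33 5c 5c 5c.
m1: inner = H(41 59 36 36 36 62 4d 57 4e) = 02 90; tag = H(2b 33 5c 5c 5c 02 90) = 0204
m2: inner = H(41 59 36 36 36 e1 bb 81 27) = 03 80; tag = H(2b 33 5c 5c 5c 03 80) = 01f5 ← matches
m3: inner = H(41 59 36 36 36 c3 bd bf 9c) = 04 17; tag = H(2b 33 5c 5c 5c 04 17) = 018d
m4: inner = H(41 59 36 36 36 de 30 31 32) = 02 ad; tag = H(2b 33 5c 5c 5c 02 ad) = 0221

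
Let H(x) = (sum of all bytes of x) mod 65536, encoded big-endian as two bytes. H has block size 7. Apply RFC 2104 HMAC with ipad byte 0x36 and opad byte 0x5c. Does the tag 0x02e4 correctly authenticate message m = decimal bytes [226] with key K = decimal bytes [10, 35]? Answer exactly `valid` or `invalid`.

valid

Key decimal bytes [10, 35] = 0a 23 is 2 bytes ≤ B = 7; zero-pad to 7 bytes: K' = 0a 23 00 00 00 00 00.
K' ⊕ ipad = 3c 15 36 36 36 36 36; K' ⊕ opad = 56 7f 5c 5c 5c 5c 5c.
Inner hash: sum = 60+21+54+54+54+54+54+226 = 577 → 02 41.
Outer hash (recomputed tag): sum = 86+127+92+92+92+92+92+2+65 = 740 → 02 e4.
Recomputed tag = 02e4; claimed = 02e4 → match.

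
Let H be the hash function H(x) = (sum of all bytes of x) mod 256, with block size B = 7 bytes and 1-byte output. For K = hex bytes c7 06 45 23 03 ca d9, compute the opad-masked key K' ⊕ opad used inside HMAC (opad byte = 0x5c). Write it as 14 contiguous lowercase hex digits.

Key hex bytes c7 06 45 23 03 ca d9 is exactly B = 7 bytes: K' = c7 06 45 23 03 ca d9.
XOR each byte with 0x5c: c7⊕5c=9b, 06⊕5c=5a, 45⊕5c=19, 23⊕5c=7f, 03⊕5c=5f, ca⊕5c=96, d9⊕5c=85.

9b5a197f5f9685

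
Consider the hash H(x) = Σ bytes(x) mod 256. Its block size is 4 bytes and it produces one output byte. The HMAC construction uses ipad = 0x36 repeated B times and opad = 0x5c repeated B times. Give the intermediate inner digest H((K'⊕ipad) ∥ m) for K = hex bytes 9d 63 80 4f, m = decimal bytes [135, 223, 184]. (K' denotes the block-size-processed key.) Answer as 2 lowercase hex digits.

Key hex bytes 9d 63 80 4f is exactly B = 4 bytes: K' = 9d 63 80 4f.
K' ⊕ ipad = ab 55 b6 79.
Inner input = ab 55 b6 79 ∥ 87 df b8.
Inner hash: sum = 171+85+182+121+135+223+184 = 1101; mod 256 = 77 → 4d.

4d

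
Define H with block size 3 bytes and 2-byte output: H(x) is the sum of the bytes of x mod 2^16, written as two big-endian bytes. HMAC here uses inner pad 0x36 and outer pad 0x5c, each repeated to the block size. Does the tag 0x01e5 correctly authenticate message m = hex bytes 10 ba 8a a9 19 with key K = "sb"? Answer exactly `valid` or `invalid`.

Key "sb" = 73 62 is 2 bytes ≤ B = 3; zero-pad to 3 bytes: K' = 73 62 00.
K' ⊕ ipad = 45 54 36; K' ⊕ opad = 2f 3e 5c.
Inner hash: sum = 69+84+54+16+186+138+169+25 = 741 → 02 e5.
Outer hash (recomputed tag): sum = 47+62+92+2+229 = 432 → 01 b0.
Recomputed tag = 01b0; claimed = 01e5 → mismatch.

invalid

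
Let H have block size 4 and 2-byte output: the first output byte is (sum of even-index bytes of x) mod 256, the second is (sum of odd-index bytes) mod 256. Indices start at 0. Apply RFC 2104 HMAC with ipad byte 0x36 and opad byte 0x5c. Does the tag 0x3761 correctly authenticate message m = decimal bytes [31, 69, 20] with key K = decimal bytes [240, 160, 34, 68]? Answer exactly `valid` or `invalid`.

Key decimal bytes [240, 160, 34, 68] = f0 a0 22 44 is exactly B = 4 bytes: K' = f0 a0 22 44.
K' ⊕ ipad = c6 96 14 72; K' ⊕ opad = ac fc 7e 18.
Inner hash: even-index sum = 269 mod 256 = 13; odd-index sum = 333 mod 256 = 77 → 0d 4d.
Outer hash (recomputed tag): even-index sum = 311 mod 256 = 55; odd-index sum = 353 mod 256 = 97 → 37 61.
Recomputed tag = 3761; claimed = 3761 → match.

valid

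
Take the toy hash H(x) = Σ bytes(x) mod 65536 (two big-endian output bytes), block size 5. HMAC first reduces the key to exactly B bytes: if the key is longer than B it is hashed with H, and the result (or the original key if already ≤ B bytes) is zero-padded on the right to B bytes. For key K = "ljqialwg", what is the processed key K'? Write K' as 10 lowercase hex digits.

|K| = 8 > B = 5, so first hash the key.
H(K): sum = 108+106+113+105+97+108+119+103 = 859 → 03 5b.
Zero-pad H(K) = 03 5b to 5 bytes: K' = 03 5b 00 00 00.

035b000000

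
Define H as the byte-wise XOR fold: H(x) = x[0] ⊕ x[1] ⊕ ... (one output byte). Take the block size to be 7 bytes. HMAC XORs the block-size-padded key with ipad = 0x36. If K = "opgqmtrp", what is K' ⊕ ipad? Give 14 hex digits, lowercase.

24363636363636

Key "opgqmtrp" = 6f 70 67 71 6d 74 72 70 is 8 bytes > B = 7, so hash it first: H(key) = 12, then zero-pad to 7 bytes: K' = 12 00 00 00 00 00 00.
XOR each byte with 0x36: 12⊕36=24, 00⊕36=36, 00⊕36=36, 00⊕36=36, 00⊕36=36, 00⊕36=36, 00⊕36=36.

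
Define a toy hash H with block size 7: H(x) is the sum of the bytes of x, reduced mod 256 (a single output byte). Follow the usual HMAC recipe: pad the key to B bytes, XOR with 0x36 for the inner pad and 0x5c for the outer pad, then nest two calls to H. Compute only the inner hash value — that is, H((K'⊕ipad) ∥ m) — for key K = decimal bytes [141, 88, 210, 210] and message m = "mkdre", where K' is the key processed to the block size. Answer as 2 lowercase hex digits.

Key decimal bytes [141, 88, 210, 210] = 8d 58 d2 d2 is 4 bytes ≤ B = 7; zero-pad to 7 bytes: K' = 8d 58 d2 d2 00 00 00.
K' ⊕ ipad = bb 6e e4 e4 36 36 36.
Inner input = bb 6e e4 e4 36 36 36 ∥ 6d 6b 64 72 65.
Inner hash: sum = 187+110+228+228+54+54+54+109+107+100+114+101 = 1446; mod 256 = 166 → a6.

a6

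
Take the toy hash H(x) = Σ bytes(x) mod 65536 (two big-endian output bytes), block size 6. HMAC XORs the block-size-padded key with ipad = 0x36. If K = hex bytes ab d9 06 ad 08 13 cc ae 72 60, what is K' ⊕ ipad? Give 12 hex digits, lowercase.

32a836363636

Key hex bytes ab d9 06 ad 08 13 cc ae 72 60 is 10 bytes > B = 6, so hash it first: H(key) = 04 9e, then zero-pad to 6 bytes: K' = 04 9e 00 00 00 00.
XOR each byte with 0x36: 04⊕36=32, 9e⊕36=a8, 00⊕36=36, 00⊕36=36, 00⊕36=36, 00⊕36=36.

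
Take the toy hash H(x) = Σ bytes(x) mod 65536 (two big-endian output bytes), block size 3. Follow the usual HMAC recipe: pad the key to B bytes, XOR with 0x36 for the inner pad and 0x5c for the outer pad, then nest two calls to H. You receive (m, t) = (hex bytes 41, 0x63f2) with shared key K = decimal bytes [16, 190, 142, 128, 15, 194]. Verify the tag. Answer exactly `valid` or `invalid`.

Key decimal bytes [16, 190, 142, 128, 15, 194] = 10 be 8e 80 0f c2 is 6 bytes > B = 3, so hash it first: H(key) = 02 ad, then zero-pad to 3 bytes: K' = 02 ad 00.
K' ⊕ ipad = 34 9b 36; K' ⊕ opad = 5e f1 5c.
Inner hash: sum = 52+155+54+65 = 326 → 01 46.
Outer hash (recomputed tag): sum = 94+241+92+1+70 = 498 → 01 f2.
Recomputed tag = 01f2; claimed = 63f2 → mismatch.

invalid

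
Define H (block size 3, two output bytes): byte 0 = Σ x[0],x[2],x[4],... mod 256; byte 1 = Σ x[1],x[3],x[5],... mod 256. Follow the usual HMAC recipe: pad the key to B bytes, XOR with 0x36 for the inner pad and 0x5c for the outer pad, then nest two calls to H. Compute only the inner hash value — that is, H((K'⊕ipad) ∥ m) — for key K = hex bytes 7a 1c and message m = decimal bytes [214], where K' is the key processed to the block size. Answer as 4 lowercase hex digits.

Key hex bytes 7a 1c is 2 bytes ≤ B = 3; zero-pad to 3 bytes: K' = 7a 1c 00.
K' ⊕ ipad = 4c 2a 36.
Inner input = 4c 2a 36 ∥ d6.
Inner hash: even-index sum = 130 mod 256 = 130; odd-index sum = 256 mod 256 = 0 → 82 00.

8200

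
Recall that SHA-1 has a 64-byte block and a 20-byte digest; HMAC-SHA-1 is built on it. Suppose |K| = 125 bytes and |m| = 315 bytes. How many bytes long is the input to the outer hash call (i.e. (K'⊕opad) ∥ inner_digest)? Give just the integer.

84

Key is 125 > 64 bytes, so it is hashed to 20 bytes then zero-padded to 64: |K'| = 64.
Outer input = (K'⊕opad) ∥ H(inner) → 64 + 20 = 84 bytes.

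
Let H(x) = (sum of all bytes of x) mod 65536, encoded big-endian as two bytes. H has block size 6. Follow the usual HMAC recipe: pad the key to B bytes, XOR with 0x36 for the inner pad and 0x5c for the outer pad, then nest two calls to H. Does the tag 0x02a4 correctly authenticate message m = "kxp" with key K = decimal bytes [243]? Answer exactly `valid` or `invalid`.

Key decimal bytes [243] = f3 is 1 byte ≤ B = 6; zero-pad to 6 bytes: K' = f3 00 00 00 00 00.
K' ⊕ ipad = c5 36 36 36 36 36; K' ⊕ opad = af 5c 5c 5c 5c 5c.
Inner hash: sum = 197+54+54+54+54+54+107+120+112 = 806 → 03 26.
Outer hash (recomputed tag): sum = 175+92+92+92+92+92+3+38 = 676 → 02 a4.
Recomputed tag = 02a4; claimed = 02a4 → match.

valid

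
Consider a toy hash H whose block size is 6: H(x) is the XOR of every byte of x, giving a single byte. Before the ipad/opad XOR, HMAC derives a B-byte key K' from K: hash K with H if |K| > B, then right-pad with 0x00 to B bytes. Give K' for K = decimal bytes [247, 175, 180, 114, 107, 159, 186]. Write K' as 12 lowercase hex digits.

d00000000000

|K| = 7 > B = 6, so first hash the key.
H(K): XOR f7⊕af⊕b4⊕72⊕6b⊕9f⊕ba = d0.
Zero-pad H(K) = d0 to 6 bytes: K' = d0 00 00 00 00 00.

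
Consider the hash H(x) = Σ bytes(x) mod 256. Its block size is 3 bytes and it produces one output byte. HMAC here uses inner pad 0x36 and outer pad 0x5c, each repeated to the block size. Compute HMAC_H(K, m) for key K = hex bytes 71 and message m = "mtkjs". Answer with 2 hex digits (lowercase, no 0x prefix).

Key hex bytes 71 is 1 byte ≤ B = 3; zero-pad to 3 bytes: K' = 71 00 00.
K' ⊕ ipad = 47 36 36.  K' ⊕ opad = 2d 5c 5c.
Inner input = (K'⊕ipad) ∥ m = 47 36 36 ∥ 6d 74 6b 6a 73.
Inner hash: sum = 71+54+54+109+116+107+106+115 = 732; mod 256 = 220 → dc.
Outer input = (K'⊕opad) ∥ inner = 2d 5c 5c ∥ dc.
Outer hash (tag): sum = 45+92+92+220 = 449; mod 256 = 193 → c1.

c1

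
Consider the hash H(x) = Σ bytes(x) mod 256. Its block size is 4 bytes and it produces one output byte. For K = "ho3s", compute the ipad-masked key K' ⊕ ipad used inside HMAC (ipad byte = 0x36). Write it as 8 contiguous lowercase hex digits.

Key "ho3s" = 68 6f 33 73 is exactly B = 4 bytes: K' = 68 6f 33 73.
XOR each byte with 0x36: 68⊕36=5e, 6f⊕36=59, 33⊕36=05, 73⊕36=45.

5e590545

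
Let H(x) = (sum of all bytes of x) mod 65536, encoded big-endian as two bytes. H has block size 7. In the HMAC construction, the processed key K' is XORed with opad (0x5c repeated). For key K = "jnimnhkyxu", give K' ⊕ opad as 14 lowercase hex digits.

58095c5c5c5c5c

Key "jnimnhkyxu" = 6a 6e 69 6d 6e 68 6b 79 78 75 is 10 bytes > B = 7, so hash it first: H(key) = 04 55, then zero-pad to 7 bytes: K' = 04 55 00 00 00 00 00.
XOR each byte with 0x5c: 04⊕5c=58, 55⊕5c=09, 00⊕5c=5c, 00⊕5c=5c, 00⊕5c=5c, 00⊕5c=5c, 00⊕5c=5c.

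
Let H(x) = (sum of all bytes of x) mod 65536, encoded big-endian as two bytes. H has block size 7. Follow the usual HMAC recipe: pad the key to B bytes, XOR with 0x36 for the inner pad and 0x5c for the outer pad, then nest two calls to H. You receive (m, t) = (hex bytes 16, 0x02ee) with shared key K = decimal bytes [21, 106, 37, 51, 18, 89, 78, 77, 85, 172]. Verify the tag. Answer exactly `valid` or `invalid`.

Key decimal bytes [21, 106, 37, 51, 18, 89, 78, 77, 85, 172] = 15 6a 25 33 12 59 4e 4d 55 ac is 10 bytes > B = 7, so hash it first: H(key) = 02 de, then zero-pad to 7 bytes: K' = 02 de 00 00 00 00 00.
K' ⊕ ipad = 34 e8 36 36 36 36 36; K' ⊕ opad = 5e 82 5c 5c 5c 5c 5c.
Inner hash: sum = 52+232+54+54+54+54+54+22 = 576 → 02 40.
Outer hash (recomputed tag): sum = 94+130+92+92+92+92+92+2+64 = 750 → 02 ee.
Recomputed tag = 02ee; claimed = 02ee → match.

valid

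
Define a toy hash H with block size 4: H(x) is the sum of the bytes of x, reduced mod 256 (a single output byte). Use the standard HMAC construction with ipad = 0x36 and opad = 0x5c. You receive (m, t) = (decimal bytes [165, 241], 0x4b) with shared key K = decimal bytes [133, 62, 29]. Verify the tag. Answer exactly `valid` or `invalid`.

Key decimal bytes [133, 62, 29] = 85 3e 1d is 3 bytes ≤ B = 4; zero-pad to 4 bytes: K' = 85 3e 1d 00.
K' ⊕ ipad = b3 08 2b 36; K' ⊕ opad = d9 62 41 5c.
Inner hash: sum = 179+8+43+54+165+241 = 690; mod 256 = 178 → b2.
Outer hash (recomputed tag): sum = 217+98+65+92+178 = 650; mod 256 = 138 → 8a.
Recomputed tag = 8a; claimed = 4b → mismatch.

invalid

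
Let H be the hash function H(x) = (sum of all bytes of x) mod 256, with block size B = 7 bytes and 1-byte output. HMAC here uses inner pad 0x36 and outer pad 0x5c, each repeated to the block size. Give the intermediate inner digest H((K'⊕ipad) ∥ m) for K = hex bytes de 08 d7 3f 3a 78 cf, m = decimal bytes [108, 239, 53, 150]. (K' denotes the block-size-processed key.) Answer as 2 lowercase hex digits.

89

Key hex bytes de 08 d7 3f 3a 78 cf is exactly B = 7 bytes: K' = de 08 d7 3f 3a 78 cf.
K' ⊕ ipad = e8 3e e1 09 0c 4e f9.
Inner input = e8 3e e1 09 0c 4e f9 ∥ 6c ef 35 96.
Inner hash: sum = 232+62+225+9+12+78+249+108+239+53+150 = 1417; mod 256 = 137 → 89.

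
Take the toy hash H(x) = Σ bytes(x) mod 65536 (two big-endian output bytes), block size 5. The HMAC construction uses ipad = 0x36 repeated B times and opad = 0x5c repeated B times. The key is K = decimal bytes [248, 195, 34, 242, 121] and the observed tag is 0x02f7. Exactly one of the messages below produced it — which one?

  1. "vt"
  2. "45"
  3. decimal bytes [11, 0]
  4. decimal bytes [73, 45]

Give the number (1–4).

Key decimal bytes [248, 195, 34, 242, 121] = f8 c3 22 f2 79 is exactly B = 5 bytes: K' = f8 c3 22 f2 79.
K' ⊕ ipad = ce f5 14 c4 4f; K' ⊕ opad = a4 9f 7e ae 25.
m1: inner = H(ce f5 14 c4 4f 76 74) = 03 d4; tag = H(a4 9f 7e ae 25 03 d4) = 036b
m2: inner = H(ce f5 14 c4 4f 34 35) = 03 53; tag = H(a4 9f 7e ae 25 03 53) = 02ea
m3: inner = H(ce f5 14 c4 4f 0b 00) = 02 f5; tag = H(a4 9f 7e ae 25 02 f5) = 038b
m4: inner = H(ce f5 14 c4 4f 49 2d) = 03 60; tag = H(a4 9f 7e ae 25 03 60) = 02f7 ← matches

4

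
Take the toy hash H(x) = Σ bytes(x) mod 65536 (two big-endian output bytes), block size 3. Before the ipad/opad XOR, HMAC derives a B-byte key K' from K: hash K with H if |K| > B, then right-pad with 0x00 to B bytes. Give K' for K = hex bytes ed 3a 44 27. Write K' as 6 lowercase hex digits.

019200

|K| = 4 > B = 3, so first hash the key.
H(K): sum = 237+58+68+39 = 402 → 01 92.
Zero-pad H(K) = 01 92 to 3 bytes: K' = 01 92 00.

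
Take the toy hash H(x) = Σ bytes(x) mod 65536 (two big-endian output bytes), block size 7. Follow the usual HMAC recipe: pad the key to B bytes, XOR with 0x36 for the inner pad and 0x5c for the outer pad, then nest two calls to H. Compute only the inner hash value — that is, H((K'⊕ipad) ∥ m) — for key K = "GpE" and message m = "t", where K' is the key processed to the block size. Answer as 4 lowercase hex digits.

0276

Key "GpE" = 47 70 45 is 3 bytes ≤ B = 7; zero-pad to 7 bytes: K' = 47 70 45 00 00 00 00.
K' ⊕ ipad = 71 46 73 36 36 36 36.
Inner input = 71 46 73 36 36 36 36 ∥ 74.
Inner hash: sum = 113+70+115+54+54+54+54+116 = 630 → 02 76.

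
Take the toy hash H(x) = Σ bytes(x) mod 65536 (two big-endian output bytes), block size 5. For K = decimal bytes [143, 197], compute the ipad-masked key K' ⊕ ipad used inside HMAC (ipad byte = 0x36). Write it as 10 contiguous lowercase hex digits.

b9f3363636

Key decimal bytes [143, 197] = 8f c5 is 2 bytes ≤ B = 5; zero-pad to 5 bytes: K' = 8f c5 00 00 00.
XOR each byte with 0x36: 8f⊕36=b9, c5⊕36=f3, 00⊕36=36, 00⊕36=36, 00⊕36=36.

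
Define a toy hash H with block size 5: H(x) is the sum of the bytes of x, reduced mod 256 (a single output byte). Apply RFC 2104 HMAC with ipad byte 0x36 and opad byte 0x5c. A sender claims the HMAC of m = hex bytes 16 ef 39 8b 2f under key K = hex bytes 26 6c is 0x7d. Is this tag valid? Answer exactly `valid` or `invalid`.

invalid

Key hex bytes 26 6c is 2 bytes ≤ B = 5; zero-pad to 5 bytes: K' = 26 6c 00 00 00.
K' ⊕ ipad = 10 5a 36 36 36; K' ⊕ opad = 7a 30 5c 5c 5c.
Inner hash: sum = 16+90+54+54+54+22+239+57+139+47 = 772; mod 256 = 4 → 04.
Outer hash (recomputed tag): sum = 122+48+92+92+92+4 = 450; mod 256 = 194 → c2.
Recomputed tag = c2; claimed = 7d → mismatch.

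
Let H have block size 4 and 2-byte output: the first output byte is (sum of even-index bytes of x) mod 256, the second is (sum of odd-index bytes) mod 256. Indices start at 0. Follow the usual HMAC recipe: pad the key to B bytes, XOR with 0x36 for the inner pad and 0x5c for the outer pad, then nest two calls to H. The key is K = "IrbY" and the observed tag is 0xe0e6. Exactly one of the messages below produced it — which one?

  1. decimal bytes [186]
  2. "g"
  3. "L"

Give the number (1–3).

1

Key "IrbY" = 49 72 62 59 is exactly B = 4 bytes: K' = 49 72 62 59.
K' ⊕ ipad = 7f 44 54 6f; K' ⊕ opad = 15 2e 3e 05.
m1: inner = H(7f 44 54 6f ba) = 8d b3; tag = H(15 2e 3e 05 8d b3) = e0e6 ← matches
m2: inner = H(7f 44 54 6f 67) = 3a b3; tag = H(15 2e 3e 05 3a b3) = 8de6
m3: inner = H(7f 44 54 6f 4c) = 1f b3; tag = H(15 2e 3e 05 1f b3) = 72e6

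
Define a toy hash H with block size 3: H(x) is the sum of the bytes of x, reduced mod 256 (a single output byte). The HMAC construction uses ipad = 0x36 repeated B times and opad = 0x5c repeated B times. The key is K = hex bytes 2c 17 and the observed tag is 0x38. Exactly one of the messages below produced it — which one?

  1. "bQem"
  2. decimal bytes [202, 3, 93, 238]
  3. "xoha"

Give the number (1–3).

Key hex bytes 2c 17 is 2 bytes ≤ B = 3; zero-pad to 3 bytes: K' = 2c 17 00.
K' ⊕ ipad = 1a 21 36; K' ⊕ opad = 70 4b 5c.
m1: inner = H(1a 21 36 62 51 65 6d) = f6; tag = H(70 4b 5c f6) = 0d
m2: inner = H(1a 21 36 ca 03 5d ee) = 89; tag = H(70 4b 5c 89) = a0
m3: inner = H(1a 21 36 78 6f 68 61) = 21; tag = H(70 4b 5c 21) = 38 ← matches

3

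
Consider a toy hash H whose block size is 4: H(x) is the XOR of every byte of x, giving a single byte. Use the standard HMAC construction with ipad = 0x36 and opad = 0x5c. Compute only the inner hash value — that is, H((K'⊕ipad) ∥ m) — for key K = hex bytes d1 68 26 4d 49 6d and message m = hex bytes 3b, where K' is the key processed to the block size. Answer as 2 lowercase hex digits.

cd

Key hex bytes d1 68 26 4d 49 6d is 6 bytes > B = 4, so hash it first: H(key) = f6, then zero-pad to 4 bytes: K' = f6 00 00 00.
K' ⊕ ipad = c0 36 36 36.
Inner input = c0 36 36 36 ∥ 3b.
Inner hash: XOR c0⊕36⊕36⊕36⊕3b = cd.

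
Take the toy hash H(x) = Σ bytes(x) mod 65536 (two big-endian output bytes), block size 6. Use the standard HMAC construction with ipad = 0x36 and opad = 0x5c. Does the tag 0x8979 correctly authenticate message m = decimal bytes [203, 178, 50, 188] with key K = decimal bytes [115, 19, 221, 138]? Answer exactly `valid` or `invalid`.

invalid

Key decimal bytes [115, 19, 221, 138] = 73 13 dd 8a is 4 bytes ≤ B = 6; zero-pad to 6 bytes: K' = 73 13 dd 8a 00 00.
K' ⊕ ipad = 45 25 eb bc 36 36; K' ⊕ opad = 2f 4f 81 d6 5c 5c.
Inner hash: sum = 69+37+235+188+54+54+203+178+50+188 = 1256 → 04 e8.
Outer hash (recomputed tag): sum = 47+79+129+214+92+92+4+232 = 889 → 03 79.
Recomputed tag = 0379; claimed = 8979 → mismatch.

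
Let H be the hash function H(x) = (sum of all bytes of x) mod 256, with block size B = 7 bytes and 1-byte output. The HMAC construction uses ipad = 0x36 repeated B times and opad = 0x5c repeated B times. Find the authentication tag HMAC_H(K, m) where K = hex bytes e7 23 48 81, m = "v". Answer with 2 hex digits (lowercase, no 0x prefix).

72

Key hex bytes e7 23 48 81 is 4 bytes ≤ B = 7; zero-pad to 7 bytes: K' = e7 23 48 81 00 00 00.
K' ⊕ ipad = d1 15 7e b7 36 36 36.  K' ⊕ opad = bb 7f 14 dd 5c 5c 5c.
Inner input = (K'⊕ipad) ∥ m = d1 15 7e b7 36 36 36 ∥ 76.
Inner hash: sum = 209+21+126+183+54+54+54+118 = 819; mod 256 = 51 → 33.
Outer input = (K'⊕opad) ∥ inner = bb 7f 14 dd 5c 5c 5c ∥ 33.
Outer hash (tag): sum = 187+127+20+221+92+92+92+51 = 882; mod 256 = 114 → 72.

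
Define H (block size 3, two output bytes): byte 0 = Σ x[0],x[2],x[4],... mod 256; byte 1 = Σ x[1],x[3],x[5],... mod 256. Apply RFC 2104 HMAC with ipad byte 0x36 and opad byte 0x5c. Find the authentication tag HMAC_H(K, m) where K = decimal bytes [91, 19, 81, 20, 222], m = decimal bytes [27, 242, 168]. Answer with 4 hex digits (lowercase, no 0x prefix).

065f

Key decimal bytes [91, 19, 81, 20, 222] = 5b 13 51 14 de is 5 bytes > B = 3, so hash it first: H(key) = 8a 27, then zero-pad to 3 bytes: K' = 8a 27 00.
K' ⊕ ipad = bc 11 36.  K' ⊕ opad = d6 7b 5c.
Inner input = (K'⊕ipad) ∥ m = bc 11 36 ∥ 1b f2 a8.
Inner hash: even-index sum = 484 mod 256 = 228; odd-index sum = 212 mod 256 = 212 → e4 d4.
Outer input = (K'⊕opad) ∥ inner = d6 7b 5c ∥ e4 d4.
Outer hash (tag): even-index sum = 518 mod 256 = 6; odd-index sum = 351 mod 256 = 95 → 06 5f.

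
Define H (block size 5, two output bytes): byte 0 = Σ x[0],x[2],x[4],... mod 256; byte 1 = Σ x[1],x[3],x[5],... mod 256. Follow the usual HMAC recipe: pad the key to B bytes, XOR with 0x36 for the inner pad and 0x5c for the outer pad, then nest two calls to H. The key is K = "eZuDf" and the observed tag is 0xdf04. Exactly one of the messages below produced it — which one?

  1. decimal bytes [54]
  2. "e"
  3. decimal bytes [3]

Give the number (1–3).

Key "eZuDf" = 65 5a 75 44 66 is exactly B = 5 bytes: K' = 65 5a 75 44 66.
K' ⊕ ipad = 53 6c 43 72 50; K' ⊕ opad = 39 06 29 18 3a.
m1: inner = H(53 6c 43 72 50 36) = e6 14; tag = H(39 06 29 18 3a e6 14) = b004
m2: inner = H(53 6c 43 72 50 65) = e6 43; tag = H(39 06 29 18 3a e6 43) = df04 ← matches
m3: inner = H(53 6c 43 72 50 03) = e6 e1; tag = H(39 06 29 18 3a e6 e1) = 7d04

2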